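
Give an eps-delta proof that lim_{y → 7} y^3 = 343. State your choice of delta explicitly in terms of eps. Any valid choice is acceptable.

delta = min(1, eps/169)

Let eps > 0. We seek delta > 0 with 0 < |y − 7| < delta ⇒ |y^3 − 343| < eps.
Factor: y^3 − 343 = (y − 7)(y^2 + 7y + 49), so |y^3 − 343| = |y − 7|·|y^2 + 7y + 49|.
Restrict delta ≤ 1. Then |y − 7| < 1 gives |y| < 8, so by the triangle inequality |y^2 + 7y + 49| ≤ 8^2 + 7·8 + 49 = 169.
Hence |y^3 − 343| ≤ 169|y − 7|, which is < eps once |y − 7| < eps/169.
Take delta = min(1, eps/169). If 0 < |y − 7| < delta then both bounds hold and |y^3 − 343| ≤ 169|y − 7| < 169·(eps/169) = eps.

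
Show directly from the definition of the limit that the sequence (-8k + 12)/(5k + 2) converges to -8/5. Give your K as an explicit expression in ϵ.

Suppose ϵ > 0. For k ≥ 1, |(-8k + 12)/(5k + 2) + 8/5| = |76|/(5(5k + 2)) = 76/(5(5k + 2)).
Since 5k + 2 ≥ 5k for k ≥ 1, this is ≤ 76/(5·5k) = (76/25)/k.
So |(-8k + 12)/(5k + 2) + 8/5| < ϵ whenever k > (76/25)/ϵ.
Take K = (76/25)/ϵ. If k > K then |(-8k + 12)/(5k + 2) + 8/5| ≤ (76/25)/k < ϵ.

K = (76/25)/ϵ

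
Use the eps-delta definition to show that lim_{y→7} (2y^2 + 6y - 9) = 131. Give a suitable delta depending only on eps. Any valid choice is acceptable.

delta = min(1, eps/36)

Let eps > 0. We want delta > 0 such that 0 < |y − 7| < delta implies |(2y^2 + 6y - 9) − 131| < eps.
(2y^2 + 6y - 9) − 131 = 2y^2 + 6y - 140 = (y − 7)(2y + 20).
So |(2y^2 + 6y - 9) − 131| = |y − 7|·|2y + 20|.
Assume first that |y − 7| < 1, so |y| < 8. Then |2y + 20| ≤ 2·8 + 20 = 36.
Hence |(2y^2 + 6y - 9) − 131| ≤ 36|y − 7| < eps provided |y − 7| < eps/36.
Choosing delta = min(1, eps/36) ensures both conditions, hence |(2y^2 + 6y - 9) − 131| < eps.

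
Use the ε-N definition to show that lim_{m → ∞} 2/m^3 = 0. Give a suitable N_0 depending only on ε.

Let ε > 0. For m ≥ 1, |2/m^3 − 0| = 2/m^3.
2/m^3 < ε ⇔ m^3 > 2/ε ⇔ m > (2/ε)^{1/3}.
Take N_0 = (2/ε)^{1/3}. Then m > N_0 implies 2/m^3 < ε.

N_0 = (2/ε)^{1/3}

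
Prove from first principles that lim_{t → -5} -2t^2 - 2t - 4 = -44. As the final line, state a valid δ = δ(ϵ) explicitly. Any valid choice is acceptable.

δ = min(2, ϵ/22)

Let ϵ > 0 be given. We want δ > 0 such that 0 < |t + 5| < δ implies |(-2t^2 - 2t - 4) + 44| < ϵ.
(-2t^2 - 2t - 4) + 44 = -2t^2 - 2t + 40 = (t + 5)(-2t + 8).
So |(-2t^2 - 2t - 4) + 44| = |t + 5|·|-2t + 8|.
Require δ ≤ 2. Then |t + 5| < 2 gives |t| < 7, and by the triangle inequality |-2t + 8| ≤ 2·7 + 8 = 22.
Hence |(-2t^2 - 2t - 4) + 44| ≤ 22|t + 5| < ϵ provided |t + 5| < ϵ/22.
Choosing δ = min(2, ϵ/22) ensures both conditions, hence |(-2t^2 - 2t - 4) + 44| < ϵ.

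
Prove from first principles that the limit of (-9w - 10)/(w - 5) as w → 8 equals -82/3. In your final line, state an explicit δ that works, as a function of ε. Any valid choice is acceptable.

δ = min(3/2, (9/110)ε)

Fix ε > 0. We want δ > 0 with 0 < |w − 8| < δ ⇒ |(-9w - 10)/(w - 5) + 82/3| < ε.
Combining over a common denominator, (-9w - 10)/(w - 5) + 82/3 = [(-9w - 10)·3 − (-82)·(w - 5)] / [3·(w - 5)] = 55(w − 8) / (3(w - 5)).
So |(-9w - 10)/(w - 5) + 82/3| = 55|w − 8| / (3·|w − 5|).
Require δ ≤ 3/2, so |w − 5| ≥ |3| − |w − 8| > 3 − 3/2 = 3/2.
Hence |(-9w - 10)/(w - 5) + 82/3| < 55|w − 8|/(3·(3/2)) = (110/9)|w − 8|, which is < ε once |w − 8| < (9/110)ε.
Take δ = min(3/2, (9/110)ε). Then 0 < |w − 8| < δ forces both bounds, so |(-9w - 10)/(w - 5) + 82/3| < ε.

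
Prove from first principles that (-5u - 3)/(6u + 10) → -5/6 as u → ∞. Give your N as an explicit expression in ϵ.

N = (8/9)/ϵ

Fix ϵ > 0. We seek N > 0 such that u > N implies |(-5u - 3)/(6u + 10) + 5/6| < ϵ.
(-5u - 3)/(6u + 10) + 5/6 = (6(-5u - 3) − (-5)(6u + 10)) / (6(6u + 10)) = 32/(6(6u + 10)).
For u > 0 we have 6u + 10 > 6u, so |(-5u - 3)/(6u + 10) + 5/6| = 32/(6(6u + 10)) < 32/(6·6u) = (8/9)/u.
Thus |(-5u - 3)/(6u + 10) + 5/6| < ϵ whenever u > (8/9)/ϵ.
Take N = (8/9)/ϵ. If u > N then |(-5u - 3)/(6u + 10) + 5/6| < (8/9)/u < ϵ.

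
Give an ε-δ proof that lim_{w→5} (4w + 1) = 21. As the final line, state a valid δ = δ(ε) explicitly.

Suppose ε > 0. We need δ > 0 so that 0 < |w − 5| < δ implies |(4w + 1) − 21| < ε.
|(4w + 1) − 21| = |4w - 20| = 4|w − 5|.
Thus it suffices that |w − 5| < ε/4.
Take δ = ε/4. If 0 < |w − 5| < δ then |(4w + 1) − 21| = 4|w − 5| < 4·(ε/4) = ε.

δ = ε/4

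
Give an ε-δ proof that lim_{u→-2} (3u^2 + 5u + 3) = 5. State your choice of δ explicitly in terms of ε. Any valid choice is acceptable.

Let ε > 0. We want δ > 0 such that 0 < |u + 2| < δ implies |(3u^2 + 5u + 3) − 5| < ε.
(3u^2 + 5u + 3) − 5 = 3u^2 + 5u - 2 = (u + 2)(3u - 1).
So |(3u^2 + 5u + 3) − 5| = |u + 2|·|3u - 1|.
Require δ ≤ 1. Then |u + 2| < 1 gives |u| < 3, and by the triangle inequality |3u - 1| ≤ 3·3 + 1 = 10.
Hence |(3u^2 + 5u + 3) − 5| ≤ 10|u + 2| < ε provided |u + 2| < ε/10.
Take δ = min(1, ε/10). Then 0 < |u + 2| < δ gives both |u + 2| < 1 and |u + 2| < ε/10, so |(3u^2 + 5u + 3) − 5| < ε.

δ = min(1, ε/10)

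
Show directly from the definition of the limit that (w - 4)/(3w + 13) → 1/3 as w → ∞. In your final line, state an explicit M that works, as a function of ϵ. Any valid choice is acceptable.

Suppose ϵ > 0. We seek M > 0 such that w > M implies |(w - 4)/(3w + 13) − (1/3)| < ϵ.
(w - 4)/(3w + 13) − (1/3) = (3(w - 4) − (3w + 13)) / (3(3w + 13)) = -25/(3(3w + 13)).
For w > 0 we have 3w + 13 > 3w, so |(w - 4)/(3w + 13) − (1/3)| = 25/(3(3w + 13)) < 25/(3·3w) = (25/9)/w.
Thus |(w - 4)/(3w + 13) − (1/3)| < ϵ whenever w > (25/9)/ϵ.
Take M = (25/9)/ϵ. If w > M then |(w - 4)/(3w + 13) − (1/3)| < (25/9)/w < ϵ.

M = (25/9)/ϵ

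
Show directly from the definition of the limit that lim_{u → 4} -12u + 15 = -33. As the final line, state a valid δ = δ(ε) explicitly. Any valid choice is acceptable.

Fix ε > 0. We need δ > 0 so that 0 < |u − 4| < δ implies |(-12u + 15) + 33| < ε.
Since (-12u + 15) + 33 = -12(u − 4), we have |(-12u + 15) + 33| = 12|u − 4|.
Thus it suffices that |u − 4| < ε/12.
Take δ = ε/12. If 0 < |u − 4| < δ then |(-12u + 15) + 33| = 12|u − 4| < 12·(ε/12) = ε.

δ = ε/12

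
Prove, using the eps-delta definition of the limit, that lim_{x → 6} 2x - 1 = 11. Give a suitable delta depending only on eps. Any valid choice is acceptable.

Let eps > 0 be given. We need delta > 0 so that 0 < |x − 6| < delta implies |(2x - 1) − 11| < eps.
Since (2x - 1) − 11 = 2(x − 6), we have |(2x - 1) − 11| = 2|x − 6|.
So 2|x − 6| < eps exactly when |x − 6| < eps/2.
Choosing delta = eps/2 gives |(2x - 1) − 11| = 2|x − 6| < eps whenever |x − 6| < delta.

delta = eps/2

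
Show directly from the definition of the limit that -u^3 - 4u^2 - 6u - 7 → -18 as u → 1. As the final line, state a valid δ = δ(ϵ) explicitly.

δ = min(2, ϵ/35)

Fix ϵ > 0. We want δ > 0 such that 0 < |u − 1| < δ implies |(-u^3 - 4u^2 - 6u - 7) + 18| < ϵ.
(-u^3 - 4u^2 - 6u - 7) + 18 = -u^3 - 4u^2 - 6u + 11 = (u − 1)(-u^2 - 5u - 11).
So |(-u^3 - 4u^2 - 6u - 7) + 18| = |u − 1|·|-u^2 - 5u - 11|.
Require δ ≤ 2. Then |u − 1| < 2 gives |u| < 3, and by the triangle inequality |-u^2 - 5u - 11| ≤ 3^2 + 5·3 + 11 = 35.
Hence |(-u^3 - 4u^2 - 6u - 7) + 18| ≤ 35|u − 1| < ϵ provided |u − 1| < ϵ/35.
Take δ = min(2, ϵ/35). Then 0 < |u − 1| < δ gives both |u − 1| < 2 and |u − 1| < ϵ/35, so |(-u^3 - 4u^2 - 6u - 7) + 18| < ϵ.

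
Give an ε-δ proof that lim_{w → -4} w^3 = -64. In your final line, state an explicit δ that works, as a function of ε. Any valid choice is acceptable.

δ = min(2, ε/76)

Suppose ε > 0. We seek δ > 0 with 0 < |w + 4| < δ ⇒ |w^3 + 64| < ε.
Factor: w^3 + 64 = (w + 4)(w^2 - 4w + 16), so |w^3 + 64| = |w + 4|·|w^2 - 4w + 16|.
Impose δ ≤ 2 so that |w| < 6; then |w^2 - 4w + 16| ≤ 76.
Hence |w^3 + 64| ≤ 76|w + 4|, which is < ε once |w + 4| < ε/76.
Take δ = min(2, ε/76). If 0 < |w + 4| < δ then both bounds hold and |w^3 + 64| ≤ 76|w + 4| < 76·(ε/76) = ε.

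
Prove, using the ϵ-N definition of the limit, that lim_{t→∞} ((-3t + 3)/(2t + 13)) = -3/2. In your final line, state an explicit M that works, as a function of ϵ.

M = (45/4)/ϵ

Fix ϵ > 0. We seek M > 0 such that t > M implies |(-3t + 3)/(2t + 13) + 3/2| < ϵ.
(-3t + 3)/(2t + 13) + 3/2 = (2(-3t + 3) − (-3)(2t + 13)) / (2(2t + 13)) = 45/(2(2t + 13)).
For t > 0 we have 2t + 13 > 2t, so |(-3t + 3)/(2t + 13) + 3/2| = 45/(2(2t + 13)) < 45/(2·2t) = (45/4)/t.
Thus |(-3t + 3)/(2t + 13) + 3/2| < ϵ whenever t > (45/4)/ϵ.
Take M = (45/4)/ϵ. If t > M then |(-3t + 3)/(2t + 13) + 3/2| < (45/4)/t < ϵ.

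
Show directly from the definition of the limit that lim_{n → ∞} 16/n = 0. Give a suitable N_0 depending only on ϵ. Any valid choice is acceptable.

Let ϵ > 0. For n ≥ 1, |16/n − 0| = 16/(n) ≤ 16/n.
We need 16/n < ϵ, i.e. n > 16/ϵ.
Take N_0 = 16/ϵ. If n > N_0 then |16/n| ≤ 16/n < ϵ.

N_0 = 16/ϵ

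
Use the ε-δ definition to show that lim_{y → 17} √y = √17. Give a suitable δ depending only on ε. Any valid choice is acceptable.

Let ε > 0. We want δ > 0 such that 0 < |y − 17| < δ implies |√y − √17| < ε.
Multiplying by the conjugate, |√y − √17| = |y − 17|/(√y + √17).
Restrict δ ≤ 17 so that |y − 17| < 17 forces y > 0, and then √y + √17 > √17.
Hence |√y − √17| < |y − 17|/√17, which is < ε once |y − 17| < √17·ε.
Take δ = min(17, √17·ε). If 0 < |y − 17| < δ then y > 0 and |√y − √17| < |y − 17|/√17 < ε.

δ = min(17, √17·ε)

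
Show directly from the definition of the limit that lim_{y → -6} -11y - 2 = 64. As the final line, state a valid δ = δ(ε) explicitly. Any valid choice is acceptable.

δ = ε/11

Let ε > 0. We need δ > 0 so that 0 < |y + 6| < δ implies |(-11y - 2) − 64| < ε.
|(-11y - 2) − 64| = |-11y - 66| = 11|y + 6|.
So 11|y + 6| < ε exactly when |y + 6| < ε/11.
Choosing δ = ε/11 gives |(-11y - 2) − 64| = 11|y + 6| < ε whenever |y + 6| < δ.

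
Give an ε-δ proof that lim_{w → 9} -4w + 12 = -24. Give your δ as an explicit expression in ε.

δ = ε/4

Suppose ε > 0. We need δ > 0 so that 0 < |w − 9| < δ implies |(-4w + 12) + 24| < ε.
|(-4w + 12) + 24| = |-4w + 36| = 4|w − 9|.
Thus it suffices that |w − 9| < ε/4.
Take δ = ε/4. If 0 < |w − 9| < δ then |(-4w + 12) + 24| = 4|w − 9| < 4·(ε/4) = ε.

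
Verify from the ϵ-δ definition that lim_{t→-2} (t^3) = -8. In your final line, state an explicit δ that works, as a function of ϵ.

δ = min(2, ϵ/28)

Let ϵ > 0 be given. We seek δ > 0 with 0 < |t + 2| < δ ⇒ |t^3 + 8| < ϵ.
Factor: t^3 + 8 = (t + 2)(t^2 - 2t + 4), so |t^3 + 8| = |t + 2|·|t^2 - 2t + 4|.
Restrict δ ≤ 2. Then |t + 2| < 2 gives |t| < 4, so by the triangle inequality |t^2 - 2t + 4| ≤ 4^2 + 2·4 + 4 = 28.
Hence |t^3 + 8| ≤ 28|t + 2|, which is < ϵ once |t + 2| < ϵ/28.
Take δ = min(2, ϵ/28). If 0 < |t + 2| < δ then both bounds hold and |t^3 + 8| ≤ 28|t + 2| < 28·(ϵ/28) = ϵ.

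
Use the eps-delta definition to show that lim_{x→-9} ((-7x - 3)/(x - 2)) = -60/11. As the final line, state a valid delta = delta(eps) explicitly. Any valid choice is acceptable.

Suppose eps > 0. We want delta > 0 with 0 < |x + 9| < delta ⇒ |(-7x - 3)/(x - 2) + 60/11| < eps.
Combining over a common denominator, (-7x - 3)/(x - 2) + 60/11 = [(-7x - 3)·(-11) − 60·(x - 2)] / [(-11)·(x - 2)] = 17(x + 9) / ((-11)(x - 2)).
So |(-7x - 3)/(x - 2) + 60/11| = 17|x + 9| / (11·|x − 2|).
Restrict delta ≤ 11/2. Then |x + 9| < 11/2 gives |x − 2| = |(x + 9) + (-11)| ≥ 11 − 11/2 = 11/2.
Hence |(-7x - 3)/(x - 2) + 60/11| < 17|x + 9|/(11·(11/2)) = (34/121)|x + 9|, which is < eps once |x + 9| < (121/34)eps.
Take delta = min(11/2, (121/34)eps). Then 0 < |x + 9| < delta forces both bounds, so |(-7x - 3)/(x - 2) + 60/11| < eps.

delta = min(11/2, (121/34)eps)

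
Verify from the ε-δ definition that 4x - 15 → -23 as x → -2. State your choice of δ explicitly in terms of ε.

δ = ε/4

Suppose ε > 0. We need δ > 0 so that 0 < |x + 2| < δ implies |(4x - 15) + 23| < ε.
Since (4x - 15) + 23 = 4(x + 2), we have |(4x - 15) + 23| = 4|x + 2|.
Thus it suffices that |x + 2| < ε/4.
Take δ = ε/4. If 0 < |x + 2| < δ then |(4x - 15) + 23| = 4|x + 2| < 4·(ε/4) = ε.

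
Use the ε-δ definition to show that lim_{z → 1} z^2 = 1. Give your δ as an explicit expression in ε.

Suppose ε > 0. We seek δ > 0 with 0 < |z − 1| < δ ⇒ |z^2 − 1| < ε.
Factor: z^2 − 1 = (z − 1)(z + 1), so |z^2 − 1| = |z − 1|·|z + 1|.
Impose δ ≤ 1 so that |z| < 2; then |z + 1| ≤ 3.
Hence |z^2 − 1| ≤ 3|z − 1|, which is < ε once |z − 1| < ε/3.
Take δ = min(1, ε/3). If 0 < |z − 1| < δ then both bounds hold and |z^2 − 1| ≤ 3|z − 1| < 3·(ε/3) = ε.

δ = min(1, ε/3)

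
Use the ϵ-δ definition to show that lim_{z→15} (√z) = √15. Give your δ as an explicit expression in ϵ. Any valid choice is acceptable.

δ = min(15, √15·ϵ)

Fix ϵ > 0. We want δ > 0 such that 0 < |z − 15| < δ implies |√z − √15| < ϵ.
Rationalise: √z − √15 = (z − 15)/(√z + √15), so |√z − √15| = |z − 15|/(√z + √15).
Restrict δ ≤ 15 so that |z − 15| < 15 forces z > 0, and then √z + √15 > √15.
Hence |√z − √15| < |z − 15|/√15, which is < ϵ once |z − 15| < √15·ϵ.
Take δ = min(15, √15·ϵ). If 0 < |z − 15| < δ then z > 0 and |√z − √15| < |z − 15|/√15 < ϵ.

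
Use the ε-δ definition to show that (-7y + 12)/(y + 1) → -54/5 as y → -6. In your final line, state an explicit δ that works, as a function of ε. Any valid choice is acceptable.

δ = min(5/2, (25/38)ε)

Let ε > 0. We want δ > 0 with 0 < |y + 6| < δ ⇒ |(-7y + 12)/(y + 1) + 54/5| < ε.
Combining over a common denominator, (-7y + 12)/(y + 1) + 54/5 = [(-7y + 12)·(-5) − 54·(y + 1)] / [(-5)·(y + 1)] = -19(y + 6) / ((-5)(y + 1)).
So |(-7y + 12)/(y + 1) + 54/5| = 19|y + 6| / (5·|y + 1|).
Restrict δ ≤ 5/2. Then |y + 6| < 5/2 gives |y + 1| = |(y + 6) + (-5)| ≥ 5 − 5/2 = 5/2.
Hence |(-7y + 12)/(y + 1) + 54/5| < 19|y + 6|/(5·(5/2)) = (38/25)|y + 6|, which is < ε once |y + 6| < (25/38)ε.
Take δ = min(5/2, (25/38)ε). Then 0 < |y + 6| < δ forces both bounds, so |(-7y + 12)/(y + 1) + 54/5| < ε.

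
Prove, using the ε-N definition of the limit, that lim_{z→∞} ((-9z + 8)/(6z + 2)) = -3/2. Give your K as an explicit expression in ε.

K = (11/6)/ε

Let ε > 0. We seek K > 0 such that z > K implies |(-9z + 8)/(6z + 2) + 3/2| < ε.
(-9z + 8)/(6z + 2) + 3/2 = (6(-9z + 8) − (-9)(6z + 2)) / (6(6z + 2)) = 66/(6(6z + 2)).
For z > 0 we have 6z + 2 > 6z, so |(-9z + 8)/(6z + 2) + 3/2| = 66/(6(6z + 2)) < 66/(6·6z) = (11/6)/z.
Thus |(-9z + 8)/(6z + 2) + 3/2| < ε whenever z > (11/6)/ε.
Take K = (11/6)/ε. If z > K then |(-9z + 8)/(6z + 2) + 3/2| < (11/6)/z < ε.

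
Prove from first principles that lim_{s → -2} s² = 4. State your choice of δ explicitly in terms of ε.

Let ε > 0. We seek δ > 0 with 0 < |s + 2| < δ ⇒ |s² − 4| < ε.
Factor: s² − 4 = (s + 2)(s - 2), so |s² − 4| = |s + 2|·|s - 2|.
Impose δ ≤ 2 so that |s| < 4; then |s - 2| ≤ 6.
Hence |s² − 4| ≤ 6|s + 2|, which is < ε once |s + 2| < ε/6.
Take δ = min(2, ε/6). If 0 < |s + 2| < δ then both bounds hold and |s² − 4| ≤ 6|s + 2| < 6·(ε/6) = ε.

δ = min(2, ε/6)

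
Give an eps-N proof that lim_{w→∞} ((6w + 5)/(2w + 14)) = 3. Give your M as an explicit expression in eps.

Fix eps > 0. We seek M > 0 such that w > M implies |(6w + 5)/(2w + 14) − 3| < eps.
(6w + 5)/(2w + 14) − 3 = (2(6w + 5) − 6(2w + 14)) / (2(2w + 14)) = -74/(2(2w + 14)).
For w > 0 we have 2w + 14 > 2w, so |(6w + 5)/(2w + 14) − 3| = 74/(2(2w + 14)) < 74/(2·2w) = (37/2)/w.
Thus |(6w + 5)/(2w + 14) − 3| < eps whenever w > (37/2)/eps.
Take M = (37/2)/eps. If w > M then |(6w + 5)/(2w + 14) − 3| < (37/2)/w < eps.

M = (37/2)/eps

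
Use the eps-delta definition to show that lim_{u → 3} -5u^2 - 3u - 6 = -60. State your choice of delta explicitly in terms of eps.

delta = min(1, eps/38)

Let eps > 0. We want delta > 0 such that 0 < |u − 3| < delta implies |(-5u^2 - 3u - 6) + 60| < eps.
(-5u^2 - 3u - 6) + 60 = -5u^2 - 3u + 54 = (u − 3)(-5u - 18).
So |(-5u^2 - 3u - 6) + 60| = |u − 3|·|-5u - 18|.
Require delta ≤ 1. Then |u − 3| < 1 gives |u| < 4, and by the triangle inequality |-5u - 18| ≤ 5·4 + 18 = 38.
Hence |(-5u^2 - 3u - 6) + 60| ≤ 38|u − 3| < eps provided |u − 3| < eps/38.
Choosing delta = min(1, eps/38) ensures both conditions, hence |(-5u^2 - 3u - 6) + 60| < eps.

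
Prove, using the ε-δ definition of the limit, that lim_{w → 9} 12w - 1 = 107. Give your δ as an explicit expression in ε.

Fix ε > 0. We need δ > 0 so that 0 < |w − 9| < δ implies |(12w - 1) − 107| < ε.
Since (12w - 1) − 107 = 12(w − 9), we have |(12w - 1) − 107| = 12|w − 9|.
So 12|w − 9| < ε exactly when |w − 9| < ε/12.
Choosing δ = ε/12 gives |(12w - 1) − 107| = 12|w − 9| < ε whenever |w − 9| < δ.

δ = ε/12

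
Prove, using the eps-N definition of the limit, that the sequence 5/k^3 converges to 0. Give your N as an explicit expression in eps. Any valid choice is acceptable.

N = (5/eps)^{1/3}

Let eps > 0 be given. For k ≥ 1, |5/k^3 − 0| = 5/k^3.
5/k^3 < eps ⇔ k^3 > 5/eps ⇔ k > (5/eps)^{1/3}.
Take N = (5/eps)^{1/3}. Then k > N implies 5/k^3 < eps.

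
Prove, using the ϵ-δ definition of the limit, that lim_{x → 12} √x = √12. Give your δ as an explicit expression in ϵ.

δ = min(12, √12·ϵ)

Suppose ϵ > 0. We want δ > 0 such that 0 < |x − 12| < δ implies |√x − √12| < ϵ.
Rationalise: √x − √12 = (x − 12)/(√x + √12), so |√x − √12| = |x − 12|/(√x + √12).
Restrict δ ≤ 12 so that |x − 12| < 12 forces x > 0, and then √x + √12 > √12.
Hence |√x − √12| < |x − 12|/√12, which is < ϵ once |x − 12| < √12·ϵ.
Take δ = min(12, √12·ϵ). If 0 < |x − 12| < δ then x > 0 and |√x − √12| < |x − 12|/√12 < ϵ.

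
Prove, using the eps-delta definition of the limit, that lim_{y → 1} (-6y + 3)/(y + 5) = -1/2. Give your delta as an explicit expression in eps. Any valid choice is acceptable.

Let eps > 0. We want delta > 0 with 0 < |y − 1| < delta ⇒ |(-6y + 3)/(y + 5) + 1/2| < eps.
Combining over a common denominator, (-6y + 3)/(y + 5) + 1/2 = [(-6y + 3)·6 − (-3)·(y + 5)] / [6·(y + 5)] = -33(y − 1) / (6(y + 5)).
So |(-6y + 3)/(y + 5) + 1/2| = 33|y − 1| / (6·|y + 5|).
Require delta ≤ 3, so |y + 5| ≥ |6| − |y − 1| > 6 − 3 = 3.
Hence |(-6y + 3)/(y + 5) + 1/2| < 33|y − 1|/(6·3) = (11/6)|y − 1|, which is < eps once |y − 1| < (6/11)eps.
Take delta = min(3, (6/11)eps). Then 0 < |y − 1| < delta forces both bounds, so |(-6y + 3)/(y + 5) + 1/2| < eps.

delta = min(3, (6/11)eps)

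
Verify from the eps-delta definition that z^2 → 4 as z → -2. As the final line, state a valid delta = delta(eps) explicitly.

delta = min(2, eps/6)

Let eps > 0 be given. We seek delta > 0 with 0 < |z + 2| < delta ⇒ |z^2 − 4| < eps.
Factor: z^2 − 4 = (z + 2)(z - 2), so |z^2 − 4| = |z + 2|·|z - 2|.
Restrict delta ≤ 2. Then |z + 2| < 2 gives |z| < 4, so by the triangle inequality |z - 2| ≤ 4 + 2 = 6.
Hence |z^2 − 4| ≤ 6|z + 2|, which is < eps once |z + 2| < eps/6.
Take delta = min(2, eps/6). If 0 < |z + 2| < delta then both bounds hold and |z^2 − 4| ≤ 6|z + 2| < 6·(eps/6) = eps.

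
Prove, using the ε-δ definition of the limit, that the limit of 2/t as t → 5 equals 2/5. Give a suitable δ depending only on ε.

δ = min(5/2, (25/4)ε)

Suppose ε > 0. We seek δ > 0 such that 0 < |t − 5| < δ implies |2/t − (2/5)| < ε.
|2/t − (2/5)| = 2·|5 − t|/(5·|t|) = 2|t − 5|/(5|t|).
Require δ ≤ 5/2 so that |t| > 5 − 5/2 = 5/2, hence 5|t| > 25/2.
Then |2/t − (2/5)| < 2|t − 5|/(25/2), which is < ε when |t − 5| < (25/4)ε.
Take δ = min(5/2, (25/4)ε). Then 0 < |t − 5| < δ gives both |t − 5| < 5/2 and |t − 5| < (25/4)ε, so |2/t − (2/5)| < ε.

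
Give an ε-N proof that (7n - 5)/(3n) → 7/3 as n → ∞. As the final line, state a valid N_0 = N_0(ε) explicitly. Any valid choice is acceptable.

Let ε > 0. For n ≥ 1, |(7n - 5)/(3n) − (7/3)| = |-15|/(3(3n)) = 15/(3(3n)).
Since 3n ≥ 3n for n ≥ 1, this is ≤ 15/(3·3n) = (5/3)/n.
So |(7n - 5)/(3n) − (7/3)| < ε whenever n > (5/3)/ε.
Take N_0 = (5/3)/ε. If n > N_0 then |(7n - 5)/(3n) − (7/3)| ≤ (5/3)/n < ε.

N_0 = (5/3)/ε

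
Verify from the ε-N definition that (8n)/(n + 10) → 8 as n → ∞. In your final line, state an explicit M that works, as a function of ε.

Let ε > 0 be given. For n ≥ 1, |(8n)/(n + 10) − 8| = |-80|/((n + 10)) = 80/((n + 10)).
Since n + 10 ≥ n for n ≥ 1, this is ≤ 80/(n) = 80/n.
So |(8n)/(n + 10) − 8| < ε whenever n > 80/ε.
Take M = 80/ε. If n > M then |(8n)/(n + 10) − 8| ≤ 80/n < ε.

M = 80/ε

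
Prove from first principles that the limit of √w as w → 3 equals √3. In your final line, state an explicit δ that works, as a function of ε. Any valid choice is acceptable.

δ = min(3, √3·ε)

Let ε > 0. We want δ > 0 such that 0 < |w − 3| < δ implies |√w − √3| < ε.
Rationalise: √w − √3 = (w − 3)/(√w + √3), so |√w − √3| = |w − 3|/(√w + √3).
Restrict δ ≤ 3 so that |w − 3| < 3 forces w > 0, and then √w + √3 > √3.
Hence |√w − √3| < |w − 3|/√3, which is < ε once |w − 3| < √3·ε.
Take δ = min(3, √3·ε). If 0 < |w − 3| < δ then w > 0 and |√w − √3| < |w − 3|/√3 < ε.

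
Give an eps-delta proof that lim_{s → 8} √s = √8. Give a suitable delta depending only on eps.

Let eps > 0. We want delta > 0 such that 0 < |s − 8| < delta implies |√s − √8| < eps.
Rationalise: √s − √8 = (s − 8)/(√s + √8), so |√s − √8| = |s − 8|/(√s + √8).
Restrict delta ≤ 8 so that |s − 8| < 8 forces s > 0, and then √s + √8 > √8.
Hence |√s − √8| < |s − 8|/√8, which is < eps once |s − 8| < √8·eps.
Take delta = min(8, √8·eps). If 0 < |s − 8| < delta then s > 0 and |√s − √8| < |s − 8|/√8 < eps.

delta = min(8, √8·eps)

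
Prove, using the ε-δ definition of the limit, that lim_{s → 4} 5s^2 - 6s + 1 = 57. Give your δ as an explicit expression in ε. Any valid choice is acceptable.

Let ε > 0. We want δ > 0 such that 0 < |s − 4| < δ implies |(5s^2 - 6s + 1) − 57| < ε.
(5s^2 - 6s + 1) − 57 = 5s^2 - 6s - 56 = (s − 4)(5s + 14).
So |(5s^2 - 6s + 1) − 57| = |s − 4|·|5s + 14|.
Assume first that |s − 4| < 1, so |s| < 5. Then |5s + 14| ≤ 5·5 + 14 = 39.
Hence |(5s^2 - 6s + 1) − 57| ≤ 39|s − 4| < ε provided |s − 4| < ε/39.
Take δ = min(1, ε/39). Then 0 < |s − 4| < δ gives both |s − 4| < 1 and |s − 4| < ε/39, so |(5s^2 - 6s + 1) − 57| < ε.

δ = min(1, ε/39)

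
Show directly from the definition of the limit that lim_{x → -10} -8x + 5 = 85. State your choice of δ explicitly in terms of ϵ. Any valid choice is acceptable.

Let ϵ > 0. We need δ > 0 so that 0 < |x + 10| < δ implies |(-8x + 5) − 85| < ϵ.
|(-8x + 5) − 85| = |-8x - 80| = 8|x + 10|.
Thus it suffices that |x + 10| < ϵ/8.
Choosing δ = ϵ/8 gives |(-8x + 5) − 85| = 8|x + 10| < ϵ whenever |x + 10| < δ.

δ = ϵ/8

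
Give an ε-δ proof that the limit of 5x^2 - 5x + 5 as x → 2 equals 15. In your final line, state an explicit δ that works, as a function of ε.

δ = min(2, ε/25)

Fix ε > 0. We want δ > 0 such that 0 < |x − 2| < δ implies |(5x^2 - 5x + 5) − 15| < ε.
(5x^2 - 5x + 5) − 15 = 5x^2 - 5x - 10 = (x − 2)(5x + 5).
So |(5x^2 - 5x + 5) − 15| = |x − 2|·|5x + 5|.
Require δ ≤ 2. Then |x − 2| < 2 gives |x| < 4, and by the triangle inequality |5x + 5| ≤ 5·4 + 5 = 25.
Hence |(5x^2 - 5x + 5) − 15| ≤ 25|x − 2| < ε provided |x − 2| < ε/25.
Take δ = min(2, ε/25). Then 0 < |x − 2| < δ gives both |x − 2| < 2 and |x − 2| < ε/25, so |(5x^2 - 5x + 5) − 15| < ε.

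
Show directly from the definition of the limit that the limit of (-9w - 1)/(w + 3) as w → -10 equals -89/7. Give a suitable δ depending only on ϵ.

δ = min(7/2, (49/52)ϵ)

Let ϵ > 0 be given. We want δ > 0 with 0 < |w + 10| < δ ⇒ |(-9w - 1)/(w + 3) + 89/7| < ϵ.
Combining over a common denominator, (-9w - 1)/(w + 3) + 89/7 = [(-9w - 1)·(-7) − 89·(w + 3)] / [(-7)·(w + 3)] = -26(w + 10) / ((-7)(w + 3)).
So |(-9w - 1)/(w + 3) + 89/7| = 26|w + 10| / (7·|w + 3|).
Require δ ≤ 7/2, so |w + 3| ≥ |-7| − |w + 10| > 7 − 7/2 = 7/2.
Hence |(-9w - 1)/(w + 3) + 89/7| < 26|w + 10|/(7·(7/2)) = (52/49)|w + 10|, which is < ϵ once |w + 10| < (49/52)ϵ.
Take δ = min(7/2, (49/52)ϵ). Then 0 < |w + 10| < δ forces both bounds, so |(-9w - 1)/(w + 3) + 89/7| < ϵ.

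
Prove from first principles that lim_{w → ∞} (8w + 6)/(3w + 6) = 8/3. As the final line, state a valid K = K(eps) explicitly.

K = (10/3)/eps

Fix eps > 0. We seek K > 0 such that w > K implies |(8w + 6)/(3w + 6) − (8/3)| < eps.
(8w + 6)/(3w + 6) − (8/3) = (3(8w + 6) − 8(3w + 6)) / (3(3w + 6)) = -30/(3(3w + 6)).
For w > 0 we have 3w + 6 > 3w, so |(8w + 6)/(3w + 6) − (8/3)| = 30/(3(3w + 6)) < 30/(3·3w) = (10/3)/w.
Thus |(8w + 6)/(3w + 6) − (8/3)| < eps whenever w > (10/3)/eps.
Take K = (10/3)/eps. If w > K then |(8w + 6)/(3w + 6) − (8/3)| < (10/3)/w < eps.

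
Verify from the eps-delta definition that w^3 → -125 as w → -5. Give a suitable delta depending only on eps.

delta = min(1, eps/91)

Let eps > 0. We seek delta > 0 with 0 < |w + 5| < delta ⇒ |w^3 + 125| < eps.
Factor: w^3 + 125 = (w + 5)(w^2 - 5w + 25), so |w^3 + 125| = |w + 5|·|w^2 - 5w + 25|.
Impose delta ≤ 1 so that |w| < 6; then |w^2 - 5w + 25| ≤ 91.
Hence |w^3 + 125| ≤ 91|w + 5|, which is < eps once |w + 5| < eps/91.
Take delta = min(1, eps/91). If 0 < |w + 5| < delta then both bounds hold and |w^3 + 125| ≤ 91|w + 5| < 91·(eps/91) = eps.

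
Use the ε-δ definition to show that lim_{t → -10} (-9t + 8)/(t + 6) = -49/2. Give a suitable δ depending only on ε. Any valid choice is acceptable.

Let ε > 0 be given. We want δ > 0 with 0 < |t + 10| < δ ⇒ |(-9t + 8)/(t + 6) + 49/2| < ε.
Combining over a common denominator, (-9t + 8)/(t + 6) + 49/2 = [(-9t + 8)·(-4) − 98·(t + 6)] / [(-4)·(t + 6)] = -62(t + 10) / ((-4)(t + 6)).
So |(-9t + 8)/(t + 6) + 49/2| = 62|t + 10| / (4·|t + 6|).
Require δ ≤ 2, so |t + 6| ≥ |-4| − |t + 10| > 4 − 2 = 2.
Hence |(-9t + 8)/(t + 6) + 49/2| < 62|t + 10|/(4·2) = (31/4)|t + 10|, which is < ε once |t + 10| < (4/31)ε.
Take δ = min(2, (4/31)ε). Then 0 < |t + 10| < δ forces both bounds, so |(-9t + 8)/(t + 6) + 49/2| < ε.

δ = min(2, (4/31)ε)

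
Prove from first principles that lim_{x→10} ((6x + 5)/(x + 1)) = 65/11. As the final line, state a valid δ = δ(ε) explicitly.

δ = min(11/2, (121/2)ε)

Suppose ε > 0. We want δ > 0 with 0 < |x − 10| < δ ⇒ |(6x + 5)/(x + 1) − (65/11)| < ε.
Combining over a common denominator, (6x + 5)/(x + 1) − (65/11) = [(6x + 5)·11 − 65·(x + 1)] / [11·(x + 1)] = 1(x − 10) / (11(x + 1)).
So |(6x + 5)/(x + 1) − (65/11)| = |x − 10| / (11·|x + 1|).
Require δ ≤ 11/2, so |x + 1| ≥ |11| − |x − 10| > 11 − 11/2 = 11/2.
Hence |(6x + 5)/(x + 1) − (65/11)| < |x − 10|/(11·(11/2)) = (2/121)|x − 10|, which is < ε once |x − 10| < (121/2)ε.
Take δ = min(11/2, (121/2)ε). Then 0 < |x − 10| < δ forces both bounds, so |(6x + 5)/(x + 1) − (65/11)| < ε.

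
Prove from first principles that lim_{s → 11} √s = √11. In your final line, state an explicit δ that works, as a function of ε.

δ = min(11, √11·ε)

Let ε > 0 be given. We want δ > 0 such that 0 < |s − 11| < δ implies |√s − √11| < ε.
Rationalise: √s − √11 = (s − 11)/(√s + √11), so |√s − √11| = |s − 11|/(√s + √11).
Restrict δ ≤ 11 so that |s − 11| < 11 forces s > 0, and then √s + √11 > √11.
Hence |√s − √11| < |s − 11|/√11, which is < ε once |s − 11| < √11·ε.
Take δ = min(11, √11·ε). If 0 < |s − 11| < δ then s > 0 and |√s − √11| < |s − 11|/√11 < ε.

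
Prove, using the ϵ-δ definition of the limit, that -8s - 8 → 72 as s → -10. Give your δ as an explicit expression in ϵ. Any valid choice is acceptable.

Let ϵ > 0. We need δ > 0 so that 0 < |s + 10| < δ implies |(-8s - 8) − 72| < ϵ.
Since (-8s - 8) − 72 = -8(s + 10), we have |(-8s - 8) − 72| = 8|s + 10|.
So 8|s + 10| < ϵ exactly when |s + 10| < ϵ/8.
Take δ = ϵ/8. If 0 < |s + 10| < δ then |(-8s - 8) − 72| = 8|s + 10| < 8·(ϵ/8) = ϵ.

δ = ϵ/8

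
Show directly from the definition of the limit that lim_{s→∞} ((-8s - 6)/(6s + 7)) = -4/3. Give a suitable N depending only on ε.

Suppose ε > 0. We seek N > 0 such that s > N implies |(-8s - 6)/(6s + 7) + 4/3| < ε.
(-8s - 6)/(6s + 7) + 4/3 = (6(-8s - 6) − (-8)(6s + 7)) / (6(6s + 7)) = 20/(6(6s + 7)).
For s > 0 we have 6s + 7 > 6s, so |(-8s - 6)/(6s + 7) + 4/3| = 20/(6(6s + 7)) < 20/(6·6s) = (5/9)/s.
Thus |(-8s - 6)/(6s + 7) + 4/3| < ε whenever s > (5/9)/ε.
Take N = (5/9)/ε. If s > N then |(-8s - 6)/(6s + 7) + 4/3| < (5/9)/s < ε.

N = (5/9)/ε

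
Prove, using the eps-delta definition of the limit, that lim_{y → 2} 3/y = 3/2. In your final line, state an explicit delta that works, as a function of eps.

Let eps > 0 be given. We seek delta > 0 such that 0 < |y − 2| < delta implies |3/y − (3/2)| < eps.
|3/y − (3/2)| = 3·|2 − y|/(2·|y|) = 3|y − 2|/(2|y|).
Restrict delta ≤ 1. Then |y − 2| < 1 gives |y| > 1, so 2|y| > 2.
Then |3/y − (3/2)| < 3|y − 2|/2, which is < eps when |y − 2| < (2/3)eps.
Take delta = min(1, (2/3)eps). Then 0 < |y − 2| < delta gives both |y − 2| < 1 and |y − 2| < (2/3)eps, so |3/y − (3/2)| < eps.

delta = min(1, (2/3)eps)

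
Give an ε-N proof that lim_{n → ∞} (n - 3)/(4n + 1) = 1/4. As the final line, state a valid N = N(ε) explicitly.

N = (13/16)/ε

Let ε > 0 be given. For n ≥ 1, |(n - 3)/(4n + 1) − (1/4)| = |-13|/(4(4n + 1)) = 13/(4(4n + 1)).
Since 4n + 1 ≥ 4n for n ≥ 1, this is ≤ 13/(4·4n) = (13/16)/n.
So |(n - 3)/(4n + 1) − (1/4)| < ε whenever n > (13/16)/ε.
Take N = (13/16)/ε. If n > N then |(n - 3)/(4n + 1) − (1/4)| ≤ (13/16)/n < ε.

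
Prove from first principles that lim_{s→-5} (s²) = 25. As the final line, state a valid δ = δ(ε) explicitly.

Fix ε > 0. We seek δ > 0 with 0 < |s + 5| < δ ⇒ |s² − 25| < ε.
Factor: s² − 25 = (s + 5)(s - 5), so |s² − 25| = |s + 5|·|s - 5|.
Impose δ ≤ 1 so that |s| < 6; then |s - 5| ≤ 11.
Hence |s² − 25| ≤ 11|s + 5|, which is < ε once |s + 5| < ε/11.
Take δ = min(1, ε/11). If 0 < |s + 5| < δ then both bounds hold and |s² − 25| ≤ 11|s + 5| < 11·(ε/11) = ε.

δ = min(1, ε/11)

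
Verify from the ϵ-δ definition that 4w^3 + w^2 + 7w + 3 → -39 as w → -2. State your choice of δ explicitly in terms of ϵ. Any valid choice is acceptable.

δ = min(1, ϵ/78)

Let ϵ > 0 be given. We want δ > 0 such that 0 < |w + 2| < δ implies |(4w^3 + w^2 + 7w + 3) + 39| < ϵ.
(4w^3 + w^2 + 7w + 3) + 39 = 4w^3 + w^2 + 7w + 42 = (w + 2)(4w^2 - 7w + 21).
So |(4w^3 + w^2 + 7w + 3) + 39| = |w + 2|·|4w^2 - 7w + 21|.
Require δ ≤ 1. Then |w + 2| < 1 gives |w| < 3, and by the triangle inequality |4w^2 - 7w + 21| ≤ 4·3^2 + 7·3 + 21 = 78.
Hence |(4w^3 + w^2 + 7w + 3) + 39| ≤ 78|w + 2| < ϵ provided |w + 2| < ϵ/78.
Take δ = min(1, ϵ/78). Then 0 < |w + 2| < δ gives both |w + 2| < 1 and |w + 2| < ϵ/78, so |(4w^3 + w^2 + 7w + 3) + 39| < ϵ.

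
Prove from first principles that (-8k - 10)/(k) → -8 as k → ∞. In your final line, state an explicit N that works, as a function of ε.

N = 10/ε

Let ε > 0. For k ≥ 1, |(-8k - 10)/(k) + 8| = |-10|/((k)) = 10/((k)).
Since k ≥ k for k ≥ 1, this is ≤ 10/(k) = 10/k.
So |(-8k - 10)/(k) + 8| < ε whenever k > 10/ε.
Take N = 10/ε. If k > N then |(-8k - 10)/(k) + 8| ≤ 10/k < ε.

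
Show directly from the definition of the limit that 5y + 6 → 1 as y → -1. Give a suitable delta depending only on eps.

Let eps > 0. We need delta > 0 so that 0 < |y + 1| < delta implies |(5y + 6) − 1| < eps.
|(5y + 6) − 1| = |5y + 5| = 5|y + 1|.
So 5|y + 1| < eps exactly when |y + 1| < eps/5.
Take delta = eps/5. If 0 < |y + 1| < delta then |(5y + 6) − 1| = 5|y + 1| < 5·(eps/5) = eps.

delta = eps/5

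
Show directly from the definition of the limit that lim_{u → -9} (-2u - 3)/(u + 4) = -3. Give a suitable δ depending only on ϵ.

δ = min(5/2, (5/2)ϵ)

Let ϵ > 0 be given. We want δ > 0 with 0 < |u + 9| < δ ⇒ |(-2u - 3)/(u + 4) + 3| < ϵ.
Combining over a common denominator, (-2u - 3)/(u + 4) + 3 = [(-2u - 3)·(-5) − 15·(u + 4)] / [(-5)·(u + 4)] = -5(u + 9) / ((-5)(u + 4)).
So |(-2u - 3)/(u + 4) + 3| = 5|u + 9| / (5·|u + 4|).
Require δ ≤ 5/2, so |u + 4| ≥ |-5| − |u + 9| > 5 − 5/2 = 5/2.
Hence |(-2u - 3)/(u + 4) + 3| < 5|u + 9|/(5·(5/2)) = (2/5)|u + 9|, which is < ϵ once |u + 9| < (5/2)ϵ.
Take δ = min(5/2, (5/2)ϵ). Then 0 < |u + 9| < δ forces both bounds, so |(-2u - 3)/(u + 4) + 3| < ϵ.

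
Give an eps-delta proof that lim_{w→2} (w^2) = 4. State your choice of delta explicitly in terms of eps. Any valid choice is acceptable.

Fix eps > 0. We seek delta > 0 with 0 < |w − 2| < delta ⇒ |w^2 − 4| < eps.
Factor: w^2 − 4 = (w − 2)(w + 2), so |w^2 − 4| = |w − 2|·|w + 2|.
Impose delta ≤ 1 so that |w| < 3; then |w + 2| ≤ 5.
Hence |w^2 − 4| ≤ 5|w − 2|, which is < eps once |w − 2| < eps/5.
Take delta = min(1, eps/5). If 0 < |w − 2| < delta then both bounds hold and |w^2 − 4| ≤ 5|w − 2| < 5·(eps/5) = eps.

delta = min(1, eps/5)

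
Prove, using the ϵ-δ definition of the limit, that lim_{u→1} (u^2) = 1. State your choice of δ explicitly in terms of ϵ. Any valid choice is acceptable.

Let ϵ > 0 be given. We seek δ > 0 with 0 < |u − 1| < δ ⇒ |u^2 − 1| < ϵ.
Factor: u^2 − 1 = (u − 1)(u + 1), so |u^2 − 1| = |u − 1|·|u + 1|.
Impose δ ≤ 1 so that |u| < 2; then |u + 1| ≤ 3.
Hence |u^2 − 1| ≤ 3|u − 1|, which is < ϵ once |u − 1| < ϵ/3.
Take δ = min(1, ϵ/3). If 0 < |u − 1| < δ then both bounds hold and |u^2 − 1| ≤ 3|u − 1| < 3·(ϵ/3) = ϵ.

δ = min(1, ϵ/3)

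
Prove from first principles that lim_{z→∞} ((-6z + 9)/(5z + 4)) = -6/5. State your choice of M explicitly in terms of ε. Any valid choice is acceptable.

Suppose ε > 0. We seek M > 0 such that z > M implies |(-6z + 9)/(5z + 4) + 6/5| < ε.
(-6z + 9)/(5z + 4) + 6/5 = (5(-6z + 9) − (-6)(5z + 4)) / (5(5z + 4)) = 69/(5(5z + 4)).
For z > 0 we have 5z + 4 > 5z, so |(-6z + 9)/(5z + 4) + 6/5| = 69/(5(5z + 4)) < 69/(5·5z) = (69/25)/z.
Thus |(-6z + 9)/(5z + 4) + 6/5| < ε whenever z > (69/25)/ε.
Take M = (69/25)/ε. If z > M then |(-6z + 9)/(5z + 4) + 6/5| < (69/25)/z < ε.

M = (69/25)/ε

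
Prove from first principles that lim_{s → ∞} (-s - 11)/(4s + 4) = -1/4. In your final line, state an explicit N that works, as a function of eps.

Suppose eps > 0. We seek N > 0 such that s > N implies |(-s - 11)/(4s + 4) + 1/4| < eps.
(-s - 11)/(4s + 4) + 1/4 = (4(-s - 11) − (-1)(4s + 4)) / (4(4s + 4)) = -40/(4(4s + 4)).
For s > 0 we have 4s + 4 > 4s, so |(-s - 11)/(4s + 4) + 1/4| = 40/(4(4s + 4)) < 40/(4·4s) = (5/2)/s.
Thus |(-s - 11)/(4s + 4) + 1/4| < eps whenever s > (5/2)/eps.
Take N = (5/2)/eps. If s > N then |(-s - 11)/(4s + 4) + 1/4| < (5/2)/s < eps.

N = (5/2)/eps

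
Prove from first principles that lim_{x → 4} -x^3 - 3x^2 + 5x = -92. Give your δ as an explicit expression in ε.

δ = min(1, ε/83)

Let ε > 0. We want δ > 0 such that 0 < |x − 4| < δ implies |(-x^3 - 3x^2 + 5x) + 92| < ε.
(-x^3 - 3x^2 + 5x) + 92 = -x^3 - 3x^2 + 5x + 92 = (x − 4)(-x^2 - 7x - 23).
So |(-x^3 - 3x^2 + 5x) + 92| = |x − 4|·|-x^2 - 7x - 23|.
Assume first that |x − 4| < 1, so |x| < 5. Then |-x^2 - 7x - 23| ≤ 5^2 + 7·5 + 23 = 83.
Hence |(-x^3 - 3x^2 + 5x) + 92| ≤ 83|x − 4| < ε provided |x − 4| < ε/83.
Take δ = min(1, ε/83). Then 0 < |x − 4| < δ gives both |x − 4| < 1 and |x − 4| < ε/83, so |(-x^3 - 3x^2 + 5x) + 92| < ε.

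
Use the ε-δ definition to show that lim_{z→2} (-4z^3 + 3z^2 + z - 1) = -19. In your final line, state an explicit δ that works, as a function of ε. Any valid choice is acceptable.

Let ε > 0. We want δ > 0 such that 0 < |z − 2| < δ implies |(-4z^3 + 3z^2 + z - 1) + 19| < ε.
(-4z^3 + 3z^2 + z - 1) + 19 = -4z^3 + 3z^2 + z + 18 = (z − 2)(-4z^2 - 5z - 9).
So |(-4z^3 + 3z^2 + z - 1) + 19| = |z − 2|·|-4z^2 - 5z - 9|.
Require δ ≤ 2. Then |z − 2| < 2 gives |z| < 4, and by the triangle inequality |-4z^2 - 5z - 9| ≤ 4·4^2 + 5·4 + 9 = 93.
Hence |(-4z^3 + 3z^2 + z - 1) + 19| ≤ 93|z − 2| < ε provided |z − 2| < ε/93.
Choosing δ = min(2, ε/93) ensures both conditions, hence |(-4z^3 + 3z^2 + z - 1) + 19| < ε.

δ = min(2, ε/93)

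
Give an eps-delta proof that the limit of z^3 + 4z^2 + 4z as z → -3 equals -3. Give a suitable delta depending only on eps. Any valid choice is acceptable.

Let eps > 0. We want delta > 0 such that 0 < |z + 3| < delta implies |(z^3 + 4z^2 + 4z) + 3| < eps.
(z^3 + 4z^2 + 4z) + 3 = z^3 + 4z^2 + 4z + 3 = (z + 3)(z^2 + z + 1).
So |(z^3 + 4z^2 + 4z) + 3| = |z + 3|·|z^2 + z + 1|.
Assume first that |z + 3| < 1, so |z| < 4. Then |z^2 + z + 1| ≤ 4^2 + 4 + 1 = 21.
Hence |(z^3 + 4z^2 + 4z) + 3| ≤ 21|z + 3| < eps provided |z + 3| < eps/21.
Choosing delta = min(1, eps/21) ensures both conditions, hence |(z^3 + 4z^2 + 4z) + 3| < eps.

delta = min(1, eps/21)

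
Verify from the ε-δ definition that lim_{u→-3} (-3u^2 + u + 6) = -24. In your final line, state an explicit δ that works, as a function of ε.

δ = min(2, ε/25)

Suppose ε > 0. We want δ > 0 such that 0 < |u + 3| < δ implies |(-3u^2 + u + 6) + 24| < ε.
(-3u^2 + u + 6) + 24 = -3u^2 + u + 30 = (u + 3)(-3u + 10).
So |(-3u^2 + u + 6) + 24| = |u + 3|·|-3u + 10|.
Assume first that |u + 3| < 2, so |u| < 5. Then |-3u + 10| ≤ 3·5 + 10 = 25.
Hence |(-3u^2 + u + 6) + 24| ≤ 25|u + 3| < ε provided |u + 3| < ε/25.
Choosing δ = min(2, ε/25) ensures both conditions, hence |(-3u^2 + u + 6) + 24| < ε.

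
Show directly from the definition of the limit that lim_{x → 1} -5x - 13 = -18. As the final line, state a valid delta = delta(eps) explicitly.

Let eps > 0. We need delta > 0 so that 0 < |x − 1| < delta implies |(-5x - 13) + 18| < eps.
Since (-5x - 13) + 18 = -5(x − 1), we have |(-5x - 13) + 18| = 5|x − 1|.
Thus it suffices that |x − 1| < eps/5.
Choosing delta = eps/5 gives |(-5x - 13) + 18| = 5|x − 1| < eps whenever |x − 1| < delta.

delta = eps/5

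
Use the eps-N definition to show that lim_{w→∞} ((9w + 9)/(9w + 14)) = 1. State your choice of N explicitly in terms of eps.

N = (5/9)/eps

Let eps > 0 be given. We seek N > 0 such that w > N implies |(9w + 9)/(9w + 14) − 1| < eps.
(9w + 9)/(9w + 14) − 1 = (9(9w + 9) − 9(9w + 14)) / (9(9w + 14)) = -45/(9(9w + 14)).
For w > 0 we have 9w + 14 > 9w, so |(9w + 9)/(9w + 14) − 1| = 45/(9(9w + 14)) < 45/(9·9w) = (5/9)/w.
Thus |(9w + 9)/(9w + 14) − 1| < eps whenever w > (5/9)/eps.
Take N = (5/9)/eps. If w > N then |(9w + 9)/(9w + 14) − 1| < (5/9)/w < eps.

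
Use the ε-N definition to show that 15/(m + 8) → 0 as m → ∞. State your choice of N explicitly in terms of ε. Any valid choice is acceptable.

N = 15/ε

Fix ε > 0. For m ≥ 1, |15/(m + 8) − 0| = 15/(m + 8) ≤ 15/m.
We need 15/m < ε, i.e. m > 15/ε.
Take N = 15/ε. If m > N then |15/(m + 8)| ≤ 15/m < ε.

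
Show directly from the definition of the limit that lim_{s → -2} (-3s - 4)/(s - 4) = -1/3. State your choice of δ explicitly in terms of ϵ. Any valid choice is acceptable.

Let ϵ > 0. We want δ > 0 with 0 < |s + 2| < δ ⇒ |(-3s - 4)/(s - 4) + 1/3| < ϵ.
Combining over a common denominator, (-3s - 4)/(s - 4) + 1/3 = [(-3s - 4)·(-6) − 2·(s - 4)] / [(-6)·(s - 4)] = 16(s + 2) / ((-6)(s - 4)).
So |(-3s - 4)/(s - 4) + 1/3| = 16|s + 2| / (6·|s − 4|).
Restrict δ ≤ 3. Then |s + 2| < 3 gives |s − 4| = |(s + 2) + (-6)| ≥ 6 − 3 = 3.
Hence |(-3s - 4)/(s - 4) + 1/3| < 16|s + 2|/(6·3) = (8/9)|s + 2|, which is < ϵ once |s + 2| < (9/8)ϵ.
Take δ = min(3, (9/8)ϵ). Then 0 < |s + 2| < δ forces both bounds, so |(-3s - 4)/(s - 4) + 1/3| < ϵ.

δ = min(3, (9/8)ϵ)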